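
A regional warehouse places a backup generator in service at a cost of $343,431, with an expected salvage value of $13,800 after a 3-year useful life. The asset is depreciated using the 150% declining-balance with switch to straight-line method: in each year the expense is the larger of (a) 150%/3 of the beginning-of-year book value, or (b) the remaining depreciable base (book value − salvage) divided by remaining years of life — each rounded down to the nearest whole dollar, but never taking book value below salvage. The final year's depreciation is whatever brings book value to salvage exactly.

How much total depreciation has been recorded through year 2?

$257,573

Depreciable base = $343,431 − $13,800 = $329,631.
Year 1: DB = ⌊$343,431 × 150%/3⌋ = $171,715; SL = ⌊$329,631/3⌋ = $109,877 → take DB $171,715. Book value $171,716.
Year 2: DB = ⌊$171,716 × 150%/3⌋ = $85,858; SL = ⌊$157,916/2⌋ = $78,958 → take DB $85,858. Book value $85,858.
Accumulated through year 2 = $343,431 − $85,858 = $257,573.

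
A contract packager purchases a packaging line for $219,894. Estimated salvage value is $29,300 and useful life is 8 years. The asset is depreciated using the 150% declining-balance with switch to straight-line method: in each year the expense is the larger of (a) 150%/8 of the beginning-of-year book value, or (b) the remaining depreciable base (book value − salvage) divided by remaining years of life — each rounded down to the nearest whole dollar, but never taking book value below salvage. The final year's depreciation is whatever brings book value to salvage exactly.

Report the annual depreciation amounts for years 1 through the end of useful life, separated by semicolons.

$41,230; $33,499; $27,218; $22,115; $17,968; $16,188; $16,188; $16,188

Depreciable base = $219,894 − $29,300 = $190,594.
Year 1: DB = ⌊$219,894 × 150%/8⌋ = $41,230; SL = ⌊$190,594/8⌋ = $23,824 → take DB $41,230. Book value $178,664.
Year 2: DB = ⌊$178,664 × 150%/8⌋ = $33,499; SL = ⌊$149,364/7⌋ = $21,337 → take DB $33,499. Book value $145,165.
Year 3: DB = ⌊$145,165 × 150%/8⌋ = $27,218; SL = ⌊$115,865/6⌋ = $19,310 → take DB $27,218. Book value $117,947.
Year 4: DB = ⌊$117,947 × 150%/8⌋ = $22,115; SL = ⌊$88,647/5⌋ = $17,729 → take DB $22,115. Book value $95,832.
Year 5: DB = ⌊$95,832 × 150%/8⌋ = $17,968; SL = ⌊$66,532/4⌋ = $16,633 → take DB $17,968. Book value $77,864.
Year 6: DB = ⌊$77,864 × 150%/8⌋ = $14,599; SL = ⌊$48,564/3⌋ = $16,188 → take SL $16,188. Book value $61,676.
Year 7: DB = ⌊$61,676 × 150%/8⌋ = $11,564; SL = ⌊$32,376/2⌋ = $16,188 → take SL $16,188. Book value $45,488.
Year 8 (final): $45,488 − $29,300 = $16,188. Book value $29,300.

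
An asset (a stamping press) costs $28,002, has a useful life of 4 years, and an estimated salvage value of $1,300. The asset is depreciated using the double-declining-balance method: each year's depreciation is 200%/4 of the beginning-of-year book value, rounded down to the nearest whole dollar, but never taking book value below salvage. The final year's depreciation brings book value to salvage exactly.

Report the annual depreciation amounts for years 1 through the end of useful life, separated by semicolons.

Depreciable base = $28,002 − $1,300 = $26,702.
Year 1: ⌊$28,002 × 200%/4⌋ = $14,001. Book value $14,001.
Year 2: ⌊$14,001 × 200%/4⌋ = $7,000. Book value $7,001.
Year 3: ⌊$7,001 × 200%/4⌋ = $3,500. Book value $3,501.
Year 4 (final): $3,501 − $1,300 = $2,201. Book value $1,300.

$14,001; $7,000; $3,500; $2,201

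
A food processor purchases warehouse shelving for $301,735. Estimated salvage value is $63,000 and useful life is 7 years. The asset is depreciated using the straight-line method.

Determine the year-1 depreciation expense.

$34,105

Depreciable base = $301,735 − $63,000 = $238,735.
Annual expense = $238,735 / 7 = $34,105.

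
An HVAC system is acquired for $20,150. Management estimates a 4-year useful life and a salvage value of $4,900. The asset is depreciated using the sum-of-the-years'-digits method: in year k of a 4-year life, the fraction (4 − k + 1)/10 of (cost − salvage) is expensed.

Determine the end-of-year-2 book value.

Depreciable base = $20,150 − $4,900 = $15,250.
Sum of the years' digits = 4+3+2+1 = 10.
Year 1: $15,250 × 4/10 = $6,100. Book value $14,050.
Year 2: $15,250 × 3/10 = $4,575. Book value $9,475.

$9,475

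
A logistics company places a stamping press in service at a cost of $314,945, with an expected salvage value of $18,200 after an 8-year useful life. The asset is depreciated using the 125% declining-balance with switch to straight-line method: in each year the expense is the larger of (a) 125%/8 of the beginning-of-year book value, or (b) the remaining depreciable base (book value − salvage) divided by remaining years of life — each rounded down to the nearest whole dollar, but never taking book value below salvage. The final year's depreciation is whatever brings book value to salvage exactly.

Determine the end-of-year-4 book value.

$154,985

Depreciable base = $314,945 − $18,200 = $296,745.
Year 1: DB = ⌊$314,945 × 125%/8⌋ = $49,210; SL = ⌊$296,745/8⌋ = $37,093 → take DB $49,210. Book value $265,735.
Year 2: DB = ⌊$265,735 × 125%/8⌋ = $41,521; SL = ⌊$247,535/7⌋ = $35,362 → take DB $41,521. Book value $224,214.
Year 3: DB = ⌊$224,214 × 125%/8⌋ = $35,033; SL = ⌊$206,014/6⌋ = $34,335 → take DB $35,033. Book value $189,181.
Year 4: DB = ⌊$189,181 × 125%/8⌋ = $29,559; SL = ⌊$170,981/5⌋ = $34,196 → take SL $34,196. Book value $154,985.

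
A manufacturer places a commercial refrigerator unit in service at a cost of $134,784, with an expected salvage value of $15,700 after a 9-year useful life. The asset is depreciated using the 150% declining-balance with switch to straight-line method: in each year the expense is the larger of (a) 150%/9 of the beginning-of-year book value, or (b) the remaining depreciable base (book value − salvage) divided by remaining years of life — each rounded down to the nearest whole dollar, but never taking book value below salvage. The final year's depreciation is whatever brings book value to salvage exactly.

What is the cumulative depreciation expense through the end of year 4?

Depreciable base = $134,784 − $15,700 = $119,084.
Year 1: DB = ⌊$134,784 × 150%/9⌋ = $22,464; SL = ⌊$119,084/9⌋ = $13,231 → take DB $22,464. Book value $112,320.
Year 2: DB = ⌊$112,320 × 150%/9⌋ = $18,720; SL = ⌊$96,620/8⌋ = $12,077 → take DB $18,720. Book value $93,600.
Year 3: DB = ⌊$93,600 × 150%/9⌋ = $15,600; SL = ⌊$77,900/7⌋ = $11,128 → take DB $15,600. Book value $78,000.
Year 4: DB = ⌊$78,000 × 150%/9⌋ = $13,000; SL = ⌊$62,300/6⌋ = $10,383 → take DB $13,000. Book value $65,000.
Accumulated through year 4 = $134,784 − $65,000 = $69,784.

$69,784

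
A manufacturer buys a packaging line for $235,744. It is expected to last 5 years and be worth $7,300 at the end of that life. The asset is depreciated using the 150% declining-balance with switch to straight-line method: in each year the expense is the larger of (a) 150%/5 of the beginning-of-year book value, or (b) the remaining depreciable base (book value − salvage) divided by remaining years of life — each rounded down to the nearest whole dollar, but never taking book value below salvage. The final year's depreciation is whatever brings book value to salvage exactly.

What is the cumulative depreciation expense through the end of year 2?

$120,229

Depreciable base = $235,744 − $7,300 = $228,444.
Year 1: DB = ⌊$235,744 × 150%/5⌋ = $70,723; SL = ⌊$228,444/5⌋ = $45,688 → take DB $70,723. Book value $165,021.
Year 2: DB = ⌊$165,021 × 150%/5⌋ = $49,506; SL = ⌊$157,721/4⌋ = $39,430 → take DB $49,506. Book value $115,515.
Accumulated through year 2 = $235,744 − $115,515 = $120,229.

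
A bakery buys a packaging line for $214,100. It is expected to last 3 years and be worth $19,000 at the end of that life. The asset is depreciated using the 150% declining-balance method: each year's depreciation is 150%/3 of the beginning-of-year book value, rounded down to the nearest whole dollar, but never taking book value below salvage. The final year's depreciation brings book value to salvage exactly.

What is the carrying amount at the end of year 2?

$53,525

Depreciable base = $214,100 − $19,000 = $195,100.
Year 1: ⌊$214,100 × 150%/3⌋ = $107,050. Book value $107,050.
Year 2: ⌊$107,050 × 150%/3⌋ = $53,525. Book value $53,525.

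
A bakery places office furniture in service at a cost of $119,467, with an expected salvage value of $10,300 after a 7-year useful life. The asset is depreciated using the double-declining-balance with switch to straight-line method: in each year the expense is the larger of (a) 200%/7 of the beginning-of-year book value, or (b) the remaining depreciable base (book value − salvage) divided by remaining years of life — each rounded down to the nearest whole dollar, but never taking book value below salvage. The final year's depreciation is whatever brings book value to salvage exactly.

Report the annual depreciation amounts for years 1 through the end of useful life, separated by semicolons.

Depreciable base = $119,467 − $10,300 = $109,167.
Year 1: DB = ⌊$119,467 × 200%/7⌋ = $34,133; SL = ⌊$109,167/7⌋ = $15,595 → take DB $34,133. Book value $85,334.
Year 2: DB = ⌊$85,334 × 200%/7⌋ = $24,381; SL = ⌊$75,034/6⌋ = $12,505 → take DB $24,381. Book value $60,953.
Year 3: DB = ⌊$60,953 × 200%/7⌋ = $17,415; SL = ⌊$50,653/5⌋ = $10,130 → take DB $17,415. Book value $43,538.
Year 4: DB = ⌊$43,538 × 200%/7⌋ = $12,439; SL = ⌊$33,238/4⌋ = $8,309 → take DB $12,439. Book value $31,099.
Year 5: DB = ⌊$31,099 × 200%/7⌋ = $8,885; SL = ⌊$20,799/3⌋ = $6,933 → take DB $8,885. Book value $22,214.
Year 6: DB = ⌊$22,214 × 200%/7⌋ = $6,346; SL = ⌊$11,914/2⌋ = $5,957 → take DB $6,346. Book value $15,868.
Year 7 (final): $15,868 − $10,300 = $5,568. Book value $10,300.

$34,133; $24,381; $17,415; $12,439; $8,885; $6,346; $5,568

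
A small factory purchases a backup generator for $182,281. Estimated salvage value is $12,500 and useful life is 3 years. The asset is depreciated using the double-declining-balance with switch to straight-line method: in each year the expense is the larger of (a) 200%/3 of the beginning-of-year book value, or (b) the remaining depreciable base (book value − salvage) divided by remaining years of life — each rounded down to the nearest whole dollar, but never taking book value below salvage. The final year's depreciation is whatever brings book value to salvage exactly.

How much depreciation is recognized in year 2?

Depreciable base = $182,281 − $12,500 = $169,781.
Year 1: DB = ⌊$182,281 × 200%/3⌋ = $121,520; SL = ⌊$169,781/3⌋ = $56,593 → take DB $121,520. Book value $60,761.
Year 2: DB = ⌊$60,761 × 200%/3⌋ = $40,507; SL = ⌊$48,261/2⌋ = $24,130 → take DB $40,507. Book value $20,254.

$40,507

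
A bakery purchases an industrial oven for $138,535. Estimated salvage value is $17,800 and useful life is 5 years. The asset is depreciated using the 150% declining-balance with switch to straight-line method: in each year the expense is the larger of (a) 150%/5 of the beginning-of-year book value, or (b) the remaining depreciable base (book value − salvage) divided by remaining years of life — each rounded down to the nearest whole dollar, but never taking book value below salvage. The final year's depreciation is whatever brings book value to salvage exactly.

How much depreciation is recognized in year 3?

Depreciable base = $138,535 − $17,800 = $120,735.
Year 1: DB = ⌊$138,535 × 150%/5⌋ = $41,560; SL = ⌊$120,735/5⌋ = $24,147 → take DB $41,560. Book value $96,975.
Year 2: DB = ⌊$96,975 × 150%/5⌋ = $29,092; SL = ⌊$79,175/4⌋ = $19,793 → take DB $29,092. Book value $67,883.
Year 3: DB = ⌊$67,883 × 150%/5⌋ = $20,364; SL = ⌊$50,083/3⌋ = $16,694 → take DB $20,364. Book value $47,519.

$20,364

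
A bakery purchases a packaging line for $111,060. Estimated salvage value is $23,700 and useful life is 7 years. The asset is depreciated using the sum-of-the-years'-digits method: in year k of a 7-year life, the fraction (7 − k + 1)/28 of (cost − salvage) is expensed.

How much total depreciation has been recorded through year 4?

Depreciable base = $111,060 − $23,700 = $87,360.
Sum of the years' digits = 7+6+5+4+3+2+1 = 28.
Year 1: $87,360 × 7/28 = $21,840. Book value $89,220.
Year 2: $87,360 × 6/28 = $18,720. Book value $70,500.
Year 3: $87,360 × 5/28 = $15,600. Book value $54,900.
Year 4: $87,360 × 4/28 = $12,480. Book value $42,420.
Accumulated through year 4 = $111,060 − $42,420 = $68,640.

$68,640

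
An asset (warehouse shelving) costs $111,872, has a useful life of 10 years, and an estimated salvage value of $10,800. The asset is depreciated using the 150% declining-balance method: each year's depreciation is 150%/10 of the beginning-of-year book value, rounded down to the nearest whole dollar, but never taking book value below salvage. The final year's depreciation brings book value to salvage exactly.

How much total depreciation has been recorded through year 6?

$69,678

Depreciable base = $111,872 − $10,800 = $101,072.
Year 1: ⌊$111,872 × 150%/10⌋ = $16,780. Book value $95,092.
Year 2: ⌊$95,092 × 150%/10⌋ = $14,263. Book value $80,829.
Year 3: ⌊$80,829 × 150%/10⌋ = $12,124. Book value $68,705.
Year 4: ⌊$68,705 × 150%/10⌋ = $10,305. Book value $58,400.
Year 5: ⌊$58,400 × 150%/10⌋ = $8,760. Book value $49,640.
Year 6: ⌊$49,640 × 150%/10⌋ = $7,446. Book value $42,194.
Accumulated through year 6 = $111,872 − $42,194 = $69,678.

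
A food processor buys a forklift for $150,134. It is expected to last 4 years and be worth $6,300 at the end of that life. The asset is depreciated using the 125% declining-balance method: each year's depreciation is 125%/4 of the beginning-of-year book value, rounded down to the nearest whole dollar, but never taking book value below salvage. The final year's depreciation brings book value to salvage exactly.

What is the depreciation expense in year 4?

Depreciable base = $150,134 − $6,300 = $143,834.
Year 1: ⌊$150,134 × 125%/4⌋ = $46,916. Book value $103,218.
Year 2: ⌊$103,218 × 125%/4⌋ = $32,255. Book value $70,963.
Year 3: ⌊$70,963 × 125%/4⌋ = $22,175. Book value $48,788.
Year 4 (final): $48,788 − $6,300 = $42,488. Book value $6,300.

$42,488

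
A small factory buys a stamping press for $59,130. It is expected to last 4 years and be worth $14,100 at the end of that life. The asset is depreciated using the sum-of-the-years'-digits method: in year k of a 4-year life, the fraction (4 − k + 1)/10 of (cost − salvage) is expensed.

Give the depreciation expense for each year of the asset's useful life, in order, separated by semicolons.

Depreciable base = $59,130 − $14,100 = $45,030.
Sum of the years' digits = 4+3+2+1 = 10.
Year 1: $45,030 × 4/10 = $18,012. Book value $41,118.
Year 2: $45,030 × 3/10 = $13,509. Book value $27,609.
Year 3: $45,030 × 2/10 = $9,006. Book value $18,603.
Year 4: $45,030 × 1/10 = $4,503. Book value $14,100.

$18,012; $13,509; $9,006; $4,503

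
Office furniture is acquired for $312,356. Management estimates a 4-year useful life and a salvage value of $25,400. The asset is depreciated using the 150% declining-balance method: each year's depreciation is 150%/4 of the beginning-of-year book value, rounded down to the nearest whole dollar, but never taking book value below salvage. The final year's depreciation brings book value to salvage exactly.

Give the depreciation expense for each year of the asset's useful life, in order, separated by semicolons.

Depreciable base = $312,356 − $25,400 = $286,956.
Year 1: ⌊$312,356 × 150%/4⌋ = $117,133. Book value $195,223.
Year 2: ⌊$195,223 × 150%/4⌋ = $73,208. Book value $122,015.
Year 3: ⌊$122,015 × 150%/4⌋ = $45,755. Book value $76,260.
Year 4 (final): $76,260 − $25,400 = $50,860. Book value $25,400.

$117,133; $73,208; $45,755; $50,860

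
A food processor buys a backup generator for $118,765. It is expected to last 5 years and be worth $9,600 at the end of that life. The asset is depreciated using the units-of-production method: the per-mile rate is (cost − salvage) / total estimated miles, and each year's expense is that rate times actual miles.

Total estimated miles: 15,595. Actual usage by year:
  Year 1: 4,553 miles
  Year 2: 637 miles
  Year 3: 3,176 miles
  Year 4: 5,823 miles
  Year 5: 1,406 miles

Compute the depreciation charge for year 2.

$4,459

Depreciable base = $118,765 − $9,600 = $109,165.
Rate = $109,165 / 15,595 miles = $7 per mile.
Year 1: 4,553 × $7 = $31,871. Book value $86,894.
Year 2: 637 × $7 = $4,459. Book value $82,435.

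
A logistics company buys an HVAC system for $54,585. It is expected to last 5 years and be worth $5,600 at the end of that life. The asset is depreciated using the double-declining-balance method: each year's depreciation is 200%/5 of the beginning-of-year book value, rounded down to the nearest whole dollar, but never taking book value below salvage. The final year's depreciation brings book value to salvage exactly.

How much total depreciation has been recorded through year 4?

$47,510

Depreciable base = $54,585 − $5,600 = $48,985.
Year 1: ⌊$54,585 × 200%/5⌋ = $21,834. Book value $32,751.
Year 2: ⌊$32,751 × 200%/5⌋ = $13,100. Book value $19,651.
Year 3: ⌊$19,651 × 200%/5⌋ = $7,860. Book value $11,791.
Year 4: ⌊$11,791 × 200%/5⌋ = $4,716. Book value $7,075.
Accumulated through year 4 = $54,585 − $7,075 = $47,510.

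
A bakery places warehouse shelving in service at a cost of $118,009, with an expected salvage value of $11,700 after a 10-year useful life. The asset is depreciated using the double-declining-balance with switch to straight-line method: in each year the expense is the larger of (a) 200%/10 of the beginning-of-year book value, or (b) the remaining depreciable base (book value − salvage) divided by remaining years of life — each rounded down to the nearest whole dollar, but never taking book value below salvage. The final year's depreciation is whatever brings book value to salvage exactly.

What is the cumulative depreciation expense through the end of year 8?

$98,209

Depreciable base = $118,009 − $11,700 = $106,309.
Year 1: DB = ⌊$118,009 × 200%/10⌋ = $23,601; SL = ⌊$106,309/10⌋ = $10,630 → take DB $23,601. Book value $94,408.
Year 2: DB = ⌊$94,408 × 200%/10⌋ = $18,881; SL = ⌊$82,708/9⌋ = $9,189 → take DB $18,881. Book value $75,527.
Year 3: DB = ⌊$75,527 × 200%/10⌋ = $15,105; SL = ⌊$63,827/8⌋ = $7,978 → take DB $15,105. Book value $60,422.
Year 4: DB = ⌊$60,422 × 200%/10⌋ = $12,084; SL = ⌊$48,722/7⌋ = $6,960 → take DB $12,084. Book value $48,338.
Year 5: DB = ⌊$48,338 × 200%/10⌋ = $9,667; SL = ⌊$36,638/6⌋ = $6,106 → take DB $9,667. Book value $38,671.
Year 6: DB = ⌊$38,671 × 200%/10⌋ = $7,734; SL = ⌊$26,971/5⌋ = $5,394 → take DB $7,734. Book value $30,937.
Year 7: DB = ⌊$30,937 × 200%/10⌋ = $6,187; SL = ⌊$19,237/4⌋ = $4,809 → take DB $6,187. Book value $24,750.
Year 8: DB = ⌊$24,750 × 200%/10⌋ = $4,950; SL = ⌊$13,050/3⌋ = $4,350 → take DB $4,950. Book value $19,800.
Accumulated through year 8 = $118,009 − $19,800 = $98,209.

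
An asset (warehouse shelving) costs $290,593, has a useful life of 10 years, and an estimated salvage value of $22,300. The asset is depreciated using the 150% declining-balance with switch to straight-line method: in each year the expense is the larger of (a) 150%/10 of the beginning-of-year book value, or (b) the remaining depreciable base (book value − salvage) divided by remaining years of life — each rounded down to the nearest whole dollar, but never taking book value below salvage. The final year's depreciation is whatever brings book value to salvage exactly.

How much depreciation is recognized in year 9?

$21,328

Depreciable base = $290,593 − $22,300 = $268,293.
Year 1: DB = ⌊$290,593 × 150%/10⌋ = $43,588; SL = ⌊$268,293/10⌋ = $26,829 → take DB $43,588. Book value $247,005.
Year 2: DB = ⌊$247,005 × 150%/10⌋ = $37,050; SL = ⌊$224,705/9⌋ = $24,967 → take DB $37,050. Book value $209,955.
Year 3: DB = ⌊$209,955 × 150%/10⌋ = $31,493; SL = ⌊$187,655/8⌋ = $23,456 → take DB $31,493. Book value $178,462.
Year 4: DB = ⌊$178,462 × 150%/10⌋ = $26,769; SL = ⌊$156,162/7⌋ = $22,308 → take DB $26,769. Book value $151,693.
Year 5: DB = ⌊$151,693 × 150%/10⌋ = $22,753; SL = ⌊$129,393/6⌋ = $21,565 → take DB $22,753. Book value $128,940.
Year 6: DB = ⌊$128,940 × 150%/10⌋ = $19,341; SL = ⌊$106,640/5⌋ = $21,328 → take SL $21,328. Book value $107,612.
Year 7: DB = ⌊$107,612 × 150%/10⌋ = $16,141; SL = ⌊$85,312/4⌋ = $21,328 → take SL $21,328. Book value $86,284.
Year 8: DB = ⌊$86,284 × 150%/10⌋ = $12,942; SL = ⌊$63,984/3⌋ = $21,328 → take SL $21,328. Book value $64,956.
Year 9: DB = ⌊$64,956 × 150%/10⌋ = $9,743; SL = ⌊$42,656/2⌋ = $21,328 → take SL $21,328. Book value $43,628.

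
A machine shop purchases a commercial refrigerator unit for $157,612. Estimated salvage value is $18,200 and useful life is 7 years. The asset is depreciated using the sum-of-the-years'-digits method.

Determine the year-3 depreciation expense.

Depreciable base = $157,612 − $18,200 = $139,412.
Sum of the years' digits = 7+6+5+4+3+2+1 = 28.
Year 1: $139,412 × 7/28 = $34,853. Book value $122,759.
Year 2: $139,412 × 6/28 = $29,874. Book value $92,885.
Year 3: $139,412 × 5/28 = $24,895. Book value $67,990.

$24,895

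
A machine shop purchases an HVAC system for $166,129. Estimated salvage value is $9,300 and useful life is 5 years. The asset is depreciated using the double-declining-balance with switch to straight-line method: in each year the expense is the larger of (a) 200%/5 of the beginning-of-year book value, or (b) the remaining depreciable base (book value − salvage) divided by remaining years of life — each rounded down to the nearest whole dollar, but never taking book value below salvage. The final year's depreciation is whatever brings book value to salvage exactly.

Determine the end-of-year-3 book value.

Depreciable base = $166,129 − $9,300 = $156,829.
Year 1: DB = ⌊$166,129 × 200%/5⌋ = $66,451; SL = ⌊$156,829/5⌋ = $31,365 → take DB $66,451. Book value $99,678.
Year 2: DB = ⌊$99,678 × 200%/5⌋ = $39,871; SL = ⌊$90,378/4⌋ = $22,594 → take DB $39,871. Book value $59,807.
Year 3: DB = ⌊$59,807 × 200%/5⌋ = $23,922; SL = ⌊$50,507/3⌋ = $16,835 → take DB $23,922. Book value $35,885.

$35,885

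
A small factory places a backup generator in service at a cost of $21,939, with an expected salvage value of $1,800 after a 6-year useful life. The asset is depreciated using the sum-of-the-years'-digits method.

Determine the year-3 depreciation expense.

Depreciable base = $21,939 − $1,800 = $20,139.
Sum of the years' digits = 6+5+4+3+2+1 = 21.
Year 1: $20,139 × 6/21 = $5,754. Book value $16,185.
Year 2: $20,139 × 5/21 = $4,795. Book value $11,390.
Year 3: $20,139 × 4/21 = $3,836. Book value $7,554.

$3,836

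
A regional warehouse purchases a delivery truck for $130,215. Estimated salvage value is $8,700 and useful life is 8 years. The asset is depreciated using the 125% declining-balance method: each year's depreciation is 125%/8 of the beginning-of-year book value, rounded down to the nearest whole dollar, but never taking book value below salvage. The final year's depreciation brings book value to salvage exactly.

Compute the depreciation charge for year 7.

Depreciable base = $130,215 − $8,700 = $121,515.
Year 1: ⌊$130,215 × 125%/8⌋ = $20,346. Book value $109,869.
Year 2: ⌊$109,869 × 125%/8⌋ = $17,167. Book value $92,702.
Year 3: ⌊$92,702 × 125%/8⌋ = $14,484. Book value $78,218.
Year 4: ⌊$78,218 × 125%/8⌋ = $12,221. Book value $65,997.
Year 5: ⌊$65,997 × 125%/8⌋ = $10,312. Book value $55,685.
Year 6: ⌊$55,685 × 125%/8⌋ = $8,700. Book value $46,985.
Year 7: ⌊$46,985 × 125%/8⌋ = $7,341. Book value $39,644.

$7,341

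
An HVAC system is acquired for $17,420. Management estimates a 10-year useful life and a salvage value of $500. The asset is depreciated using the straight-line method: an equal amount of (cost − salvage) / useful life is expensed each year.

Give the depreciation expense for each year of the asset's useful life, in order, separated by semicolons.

$1,692; $1,692; $1,692; $1,692; $1,692; $1,692; $1,692; $1,692; $1,692; $1,692

Depreciable base = $17,420 − $500 = $16,920.
Annual expense = $16,920 / 10 = $1,692.
End of year 1: book value $15,728.
End of year 2: book value $14,036.
End of year 3: book value $12,344.
End of year 4: book value $10,652.
End of year 5: book value $8,960.
End of year 6: book value $7,268.
End of year 7: book value $5,576.
End of year 8: book value $3,884.
End of year 9: book value $2,192.
End of year 10: book value $500.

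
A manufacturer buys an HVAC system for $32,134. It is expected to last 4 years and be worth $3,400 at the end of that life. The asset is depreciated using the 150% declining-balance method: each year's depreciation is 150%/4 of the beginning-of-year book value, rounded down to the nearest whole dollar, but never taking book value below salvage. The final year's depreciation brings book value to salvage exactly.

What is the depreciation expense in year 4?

Depreciable base = $32,134 − $3,400 = $28,734.
Year 1: ⌊$32,134 × 150%/4⌋ = $12,050. Book value $20,084.
Year 2: ⌊$20,084 × 150%/4⌋ = $7,531. Book value $12,553.
Year 3: ⌊$12,553 × 150%/4⌋ = $4,707. Book value $7,846.
Year 4 (final): $7,846 − $3,400 = $4,446. Book value $3,400.

$4,446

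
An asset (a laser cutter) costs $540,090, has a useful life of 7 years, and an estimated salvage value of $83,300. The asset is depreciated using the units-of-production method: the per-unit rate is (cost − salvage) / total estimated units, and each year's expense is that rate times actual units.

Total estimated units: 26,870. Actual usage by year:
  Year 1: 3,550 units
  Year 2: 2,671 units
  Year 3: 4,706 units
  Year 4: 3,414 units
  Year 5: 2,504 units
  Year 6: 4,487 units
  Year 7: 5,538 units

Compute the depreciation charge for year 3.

$80,002

Depreciable base = $540,090 − $83,300 = $456,790.
Rate = $456,790 / 26,870 units = $17 per unit.
Year 1: 3,550 × $17 = $60,350. Book value $479,740.
Year 2: 2,671 × $17 = $45,407. Book value $434,333.
Year 3: 4,706 × $17 = $80,002. Book value $354,331.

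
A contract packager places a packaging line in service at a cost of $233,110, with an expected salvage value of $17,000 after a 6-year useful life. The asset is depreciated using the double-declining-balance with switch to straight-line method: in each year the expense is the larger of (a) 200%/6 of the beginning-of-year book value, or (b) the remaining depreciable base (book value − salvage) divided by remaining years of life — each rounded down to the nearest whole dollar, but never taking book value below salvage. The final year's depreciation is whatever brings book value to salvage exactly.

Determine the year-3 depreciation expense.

Depreciable base = $233,110 − $17,000 = $216,110.
Year 1: DB = ⌊$233,110 × 200%/6⌋ = $77,703; SL = ⌊$216,110/6⌋ = $36,018 → take DB $77,703. Book value $155,407.
Year 2: DB = ⌊$155,407 × 200%/6⌋ = $51,802; SL = ⌊$138,407/5⌋ = $27,681 → take DB $51,802. Book value $103,605.
Year 3: DB = ⌊$103,605 × 200%/6⌋ = $34,535; SL = ⌊$86,605/4⌋ = $21,651 → take DB $34,535. Book value $69,070.

$34,535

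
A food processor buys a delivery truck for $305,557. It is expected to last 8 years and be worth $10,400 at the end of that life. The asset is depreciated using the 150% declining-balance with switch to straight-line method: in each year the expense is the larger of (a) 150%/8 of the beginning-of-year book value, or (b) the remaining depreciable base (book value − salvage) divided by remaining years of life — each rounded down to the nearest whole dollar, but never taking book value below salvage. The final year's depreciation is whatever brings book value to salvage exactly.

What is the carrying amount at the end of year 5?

Depreciable base = $305,557 − $10,400 = $295,157.
Year 1: DB = ⌊$305,557 × 150%/8⌋ = $57,291; SL = ⌊$295,157/8⌋ = $36,894 → take DB $57,291. Book value $248,266.
Year 2: DB = ⌊$248,266 × 150%/8⌋ = $46,549; SL = ⌊$237,866/7⌋ = $33,980 → take DB $46,549. Book value $201,717.
Year 3: DB = ⌊$201,717 × 150%/8⌋ = $37,821; SL = ⌊$191,317/6⌋ = $31,886 → take DB $37,821. Book value $163,896.
Year 4: DB = ⌊$163,896 × 150%/8⌋ = $30,730; SL = ⌊$153,496/5⌋ = $30,699 → take DB $30,730. Book value $133,166.
Year 5: DB = ⌊$133,166 × 150%/8⌋ = $24,968; SL = ⌊$122,766/4⌋ = $30,691 → take SL $30,691. Book value $102,475.

$102,475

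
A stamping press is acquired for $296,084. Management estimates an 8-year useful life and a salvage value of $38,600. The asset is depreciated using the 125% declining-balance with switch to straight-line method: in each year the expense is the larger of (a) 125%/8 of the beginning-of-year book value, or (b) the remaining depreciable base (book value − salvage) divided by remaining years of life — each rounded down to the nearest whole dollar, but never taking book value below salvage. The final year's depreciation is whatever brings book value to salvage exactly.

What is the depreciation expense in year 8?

$27,851

Depreciable base = $296,084 − $38,600 = $257,484.
Year 1: DB = ⌊$296,084 × 125%/8⌋ = $46,263; SL = ⌊$257,484/8⌋ = $32,185 → take DB $46,263. Book value $249,821.
Year 2: DB = ⌊$249,821 × 125%/8⌋ = $39,034; SL = ⌊$211,221/7⌋ = $30,174 → take DB $39,034. Book value $210,787.
Year 3: DB = ⌊$210,787 × 125%/8⌋ = $32,935; SL = ⌊$172,187/6⌋ = $28,697 → take DB $32,935. Book value $177,852.
Year 4: DB = ⌊$177,852 × 125%/8⌋ = $27,789; SL = ⌊$139,252/5⌋ = $27,850 → take SL $27,850. Book value $150,002.
Year 5: DB = ⌊$150,002 × 125%/8⌋ = $23,437; SL = ⌊$111,402/4⌋ = $27,850 → take SL $27,850. Book value $122,152.
Year 6: DB = ⌊$122,152 × 125%/8⌋ = $19,086; SL = ⌊$83,552/3⌋ = $27,850 → take SL $27,850. Book value $94,302.
Year 7: DB = ⌊$94,302 × 125%/8⌋ = $14,734; SL = ⌊$55,702/2⌋ = $27,851 → take SL $27,851. Book value $66,451.
Year 8 (final): $66,451 − $38,600 = $27,851. Book value $38,600.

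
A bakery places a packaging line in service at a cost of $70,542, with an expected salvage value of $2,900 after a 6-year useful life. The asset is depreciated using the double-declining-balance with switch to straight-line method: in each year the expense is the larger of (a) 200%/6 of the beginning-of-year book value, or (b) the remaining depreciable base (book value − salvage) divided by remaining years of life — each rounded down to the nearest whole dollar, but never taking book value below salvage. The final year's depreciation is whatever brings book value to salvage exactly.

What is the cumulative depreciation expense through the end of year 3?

Depreciable base = $70,542 − $2,900 = $67,642.
Year 1: DB = ⌊$70,542 × 200%/6⌋ = $23,514; SL = ⌊$67,642/6⌋ = $11,273 → take DB $23,514. Book value $47,028.
Year 2: DB = ⌊$47,028 × 200%/6⌋ = $15,676; SL = ⌊$44,128/5⌋ = $8,825 → take DB $15,676. Book value $31,352.
Year 3: DB = ⌊$31,352 × 200%/6⌋ = $10,450; SL = ⌊$28,452/4⌋ = $7,113 → take DB $10,450. Book value $20,902.
Accumulated through year 3 = $70,542 − $20,902 = $49,640.

$49,640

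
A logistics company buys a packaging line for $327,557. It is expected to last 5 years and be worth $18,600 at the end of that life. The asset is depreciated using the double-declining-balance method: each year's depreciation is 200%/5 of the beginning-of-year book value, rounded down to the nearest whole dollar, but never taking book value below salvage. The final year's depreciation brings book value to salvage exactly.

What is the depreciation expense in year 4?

Depreciable base = $327,557 − $18,600 = $308,957.
Year 1: ⌊$327,557 × 200%/5⌋ = $131,022. Book value $196,535.
Year 2: ⌊$196,535 × 200%/5⌋ = $78,614. Book value $117,921.
Year 3: ⌊$117,921 × 200%/5⌋ = $47,168. Book value $70,753.
Year 4: ⌊$70,753 × 200%/5⌋ = $28,301. Book value $42,452.

$28,301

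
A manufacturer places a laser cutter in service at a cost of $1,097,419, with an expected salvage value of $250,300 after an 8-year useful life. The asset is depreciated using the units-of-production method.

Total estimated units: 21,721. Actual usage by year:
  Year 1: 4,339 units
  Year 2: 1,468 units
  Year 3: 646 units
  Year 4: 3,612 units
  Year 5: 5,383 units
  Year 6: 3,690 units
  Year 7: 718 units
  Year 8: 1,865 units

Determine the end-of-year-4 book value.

$704,884

Depreciable base = $1,097,419 − $250,300 = $847,119.
Rate = $847,119 / 21,721 units = $39 per unit.
Year 1: 4,339 × $39 = $169,221. Book value $928,198.
Year 2: 1,468 × $39 = $57,252. Book value $870,946.
Year 3: 646 × $39 = $25,194. Book value $845,752.
Year 4: 3,612 × $39 = $140,868. Book value $704,884.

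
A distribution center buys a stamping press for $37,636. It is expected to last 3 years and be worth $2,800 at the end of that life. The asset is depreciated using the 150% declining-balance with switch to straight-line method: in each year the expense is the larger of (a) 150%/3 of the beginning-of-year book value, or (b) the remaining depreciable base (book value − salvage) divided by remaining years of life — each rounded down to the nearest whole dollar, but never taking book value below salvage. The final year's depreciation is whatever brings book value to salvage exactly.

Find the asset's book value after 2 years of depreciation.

Depreciable base = $37,636 − $2,800 = $34,836.
Year 1: DB = ⌊$37,636 × 150%/3⌋ = $18,818; SL = ⌊$34,836/3⌋ = $11,612 → take DB $18,818. Book value $18,818.
Year 2: DB = ⌊$18,818 × 150%/3⌋ = $9,409; SL = ⌊$16,018/2⌋ = $8,009 → take DB $9,409. Book value $9,409.

$9,409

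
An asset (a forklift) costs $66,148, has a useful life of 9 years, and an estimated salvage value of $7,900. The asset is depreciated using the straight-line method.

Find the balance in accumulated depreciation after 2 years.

$12,944

Depreciable base = $66,148 − $7,900 = $58,248.
Annual expense = $58,248 / 9 = $6,472.
End of year 1: book value $59,676.
End of year 2: book value $53,204.
Accumulated through year 2 = $66,148 − $53,204 = $12,944.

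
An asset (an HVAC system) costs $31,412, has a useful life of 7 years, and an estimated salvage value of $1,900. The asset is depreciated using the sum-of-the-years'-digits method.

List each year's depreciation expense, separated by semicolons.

$7,378; $6,324; $5,270; $4,216; $3,162; $2,108; $1,054

Depreciable base = $31,412 − $1,900 = $29,512.
Sum of the years' digits = 7+6+5+4+3+2+1 = 28.
Year 1: $29,512 × 7/28 = $7,378. Book value $24,034.
Year 2: $29,512 × 6/28 = $6,324. Book value $17,710.
Year 3: $29,512 × 5/28 = $5,270. Book value $12,440.
Year 4: $29,512 × 4/28 = $4,216. Book value $8,224.
Year 5: $29,512 × 3/28 = $3,162. Book value $5,062.
Year 6: $29,512 × 2/28 = $2,108. Book value $2,954.
Year 7: $29,512 × 1/28 = $1,054. Book value $1,900.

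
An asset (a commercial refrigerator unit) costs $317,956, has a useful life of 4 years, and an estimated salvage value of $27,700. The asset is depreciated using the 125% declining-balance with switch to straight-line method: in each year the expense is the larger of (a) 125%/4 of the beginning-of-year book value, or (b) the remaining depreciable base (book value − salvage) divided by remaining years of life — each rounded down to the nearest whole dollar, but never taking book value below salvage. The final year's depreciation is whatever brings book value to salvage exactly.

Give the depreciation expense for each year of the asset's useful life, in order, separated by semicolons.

Depreciable base = $317,956 − $27,700 = $290,256.
Year 1: DB = ⌊$317,956 × 125%/4⌋ = $99,361; SL = ⌊$290,256/4⌋ = $72,564 → take DB $99,361. Book value $218,595.
Year 2: DB = ⌊$218,595 × 125%/4⌋ = $68,310; SL = ⌊$190,895/3⌋ = $63,631 → take DB $68,310. Book value $150,285.
Year 3: DB = ⌊$150,285 × 125%/4⌋ = $46,964; SL = ⌊$122,585/2⌋ = $61,292 → take SL $61,292. Book value $88,993.
Year 4 (final): $88,993 − $27,700 = $61,293. Book value $27,700.

$99,361; $68,310; $61,292; $61,293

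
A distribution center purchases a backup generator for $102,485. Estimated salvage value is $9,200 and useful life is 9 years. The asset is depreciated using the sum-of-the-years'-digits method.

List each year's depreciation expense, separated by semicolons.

Depreciable base = $102,485 − $9,200 = $93,285.
Sum of the years' digits = 9+8+7+6+5+4+3+2+1 = 45.
Year 1: $93,285 × 9/45 = $18,657. Book value $83,828.
Year 2: $93,285 × 8/45 = $16,584. Book value $67,244.
Year 3: $93,285 × 7/45 = $14,511. Book value $52,733.
Year 4: $93,285 × 6/45 = $12,438. Book value $40,295.
Year 5: $93,285 × 5/45 = $10,365. Book value $29,930.
Year 6: $93,285 × 4/45 = $8,292. Book value $21,638.
Year 7: $93,285 × 3/45 = $6,219. Book value $15,419.
Year 8: $93,285 × 2/45 = $4,146. Book value $11,273.
Year 9: $93,285 × 1/45 = $2,073. Book value $9,200.

$18,657; $16,584; $14,511; $12,438; $10,365; $8,292; $6,219; $4,146; $2,073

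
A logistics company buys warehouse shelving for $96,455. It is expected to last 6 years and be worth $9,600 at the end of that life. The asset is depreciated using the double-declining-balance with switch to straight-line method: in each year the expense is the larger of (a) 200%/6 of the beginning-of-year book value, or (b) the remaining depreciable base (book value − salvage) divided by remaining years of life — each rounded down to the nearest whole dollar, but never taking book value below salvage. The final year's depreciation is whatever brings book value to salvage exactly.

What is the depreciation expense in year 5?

Depreciable base = $96,455 − $9,600 = $86,855.
Year 1: DB = ⌊$96,455 × 200%/6⌋ = $32,151; SL = ⌊$86,855/6⌋ = $14,475 → take DB $32,151. Book value $64,304.
Year 2: DB = ⌊$64,304 × 200%/6⌋ = $21,434; SL = ⌊$54,704/5⌋ = $10,940 → take DB $21,434. Book value $42,870.
Year 3: DB = ⌊$42,870 × 200%/6⌋ = $14,290; SL = ⌊$33,270/4⌋ = $8,317 → take DB $14,290. Book value $28,580.
Year 4: DB = ⌊$28,580 × 200%/6⌋ = $9,526; SL = ⌊$18,980/3⌋ = $6,326 → take DB $9,526. Book value $19,054.
Year 5: DB = ⌊$19,054 × 200%/6⌋ = $6,351; SL = ⌊$9,454/2⌋ = $4,727 → take DB $6,351. Book value $12,703.

$6,351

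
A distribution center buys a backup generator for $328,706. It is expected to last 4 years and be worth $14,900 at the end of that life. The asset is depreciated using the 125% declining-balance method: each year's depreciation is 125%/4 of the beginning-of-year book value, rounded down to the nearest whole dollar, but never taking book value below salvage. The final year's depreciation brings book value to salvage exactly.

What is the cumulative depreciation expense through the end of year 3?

Depreciable base = $328,706 − $14,900 = $313,806.
Year 1: ⌊$328,706 × 125%/4⌋ = $102,720. Book value $225,986.
Year 2: ⌊$225,986 × 125%/4⌋ = $70,620. Book value $155,366.
Year 3: ⌊$155,366 × 125%/4⌋ = $48,551. Book value $106,815.
Accumulated through year 3 = $328,706 − $106,815 = $221,891.

$221,891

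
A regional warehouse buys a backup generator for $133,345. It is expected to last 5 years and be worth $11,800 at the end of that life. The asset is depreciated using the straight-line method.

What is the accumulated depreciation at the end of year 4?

$97,236

Depreciable base = $133,345 − $11,800 = $121,545.
Annual expense = $121,545 / 5 = $24,309.
End of year 1: book value $109,036.
End of year 2: book value $84,727.
End of year 3: book value $60,418.
End of year 4: book value $36,109.
Accumulated through year 4 = $133,345 − $36,109 = $97,236.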